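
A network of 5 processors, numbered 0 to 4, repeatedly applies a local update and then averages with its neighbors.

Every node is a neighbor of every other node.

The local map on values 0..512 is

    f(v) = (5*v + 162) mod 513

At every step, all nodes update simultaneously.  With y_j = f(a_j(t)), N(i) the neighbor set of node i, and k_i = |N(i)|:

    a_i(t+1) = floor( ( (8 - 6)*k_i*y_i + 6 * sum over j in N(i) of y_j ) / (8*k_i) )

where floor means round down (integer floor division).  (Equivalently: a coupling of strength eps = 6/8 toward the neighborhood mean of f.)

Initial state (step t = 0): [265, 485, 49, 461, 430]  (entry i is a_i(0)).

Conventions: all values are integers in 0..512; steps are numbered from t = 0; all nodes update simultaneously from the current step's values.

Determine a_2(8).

Answer: a_2(8) = 509

Derivation:
t=0: [265, 485, 49, 461, 430]
t=1: [322, 294, 318, 319, 309]
t=2: [188, 179, 186, 187, 183]
t=3: [60, 57, 59, 59, 58]
t=4: [455, 454, 455, 455, 454]
t=5: [383, 382, 383, 383, 382]
t=6: [23, 22, 23, 23, 22]
t=7: [275, 274, 275, 275, 274]
t=8: [509, 508, 509, 509, 508]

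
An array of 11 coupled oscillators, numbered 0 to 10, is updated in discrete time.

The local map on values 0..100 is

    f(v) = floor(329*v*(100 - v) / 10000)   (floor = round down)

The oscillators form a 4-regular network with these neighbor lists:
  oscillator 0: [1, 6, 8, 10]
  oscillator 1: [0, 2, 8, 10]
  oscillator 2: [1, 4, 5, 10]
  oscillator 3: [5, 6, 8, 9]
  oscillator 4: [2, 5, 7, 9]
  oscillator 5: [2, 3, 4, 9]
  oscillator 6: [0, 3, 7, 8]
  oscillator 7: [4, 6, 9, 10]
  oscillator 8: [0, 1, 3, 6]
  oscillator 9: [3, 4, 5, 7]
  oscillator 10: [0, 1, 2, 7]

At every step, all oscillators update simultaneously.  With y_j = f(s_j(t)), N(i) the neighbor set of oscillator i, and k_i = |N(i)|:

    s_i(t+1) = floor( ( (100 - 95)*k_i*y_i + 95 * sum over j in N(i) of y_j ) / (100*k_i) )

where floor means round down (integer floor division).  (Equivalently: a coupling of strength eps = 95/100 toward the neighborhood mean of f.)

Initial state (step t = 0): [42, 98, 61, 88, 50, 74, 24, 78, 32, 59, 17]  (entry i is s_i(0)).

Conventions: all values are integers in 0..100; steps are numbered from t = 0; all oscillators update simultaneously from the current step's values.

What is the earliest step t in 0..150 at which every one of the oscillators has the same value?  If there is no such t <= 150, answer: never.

Answer: 6
Key observation: Synchronization is absorbing here: once all oscillators are equal they stay equal, and step 6 is the first all-equal step.

Derivation:
t=0: [42, 98, 61, 88, 50, 74, 24, 78, 32, 59, 17]  (not all equal)
t=1: [47, 65, 50, 66, 69, 67, 60, 66, 46, 59, 54]  (not all equal)
t=2: [78, 80, 74, 77, 76, 75, 77, 76, 76, 72, 77]  (not all equal)
t=3: [56, 58, 58, 61, 62, 61, 58, 60, 56, 60, 57]  (not all equal)
t=4: [80, 80, 78, 79, 78, 78, 79, 78, 79, 77, 79]  (not all equal)
t=5: [53, 53, 54, 55, 56, 56, 54, 55, 53, 55, 54]  (not all equal)
t=6: [81, 81, 81, 81, 81, 81, 81, 81, 81, 81, 81]  (all equal)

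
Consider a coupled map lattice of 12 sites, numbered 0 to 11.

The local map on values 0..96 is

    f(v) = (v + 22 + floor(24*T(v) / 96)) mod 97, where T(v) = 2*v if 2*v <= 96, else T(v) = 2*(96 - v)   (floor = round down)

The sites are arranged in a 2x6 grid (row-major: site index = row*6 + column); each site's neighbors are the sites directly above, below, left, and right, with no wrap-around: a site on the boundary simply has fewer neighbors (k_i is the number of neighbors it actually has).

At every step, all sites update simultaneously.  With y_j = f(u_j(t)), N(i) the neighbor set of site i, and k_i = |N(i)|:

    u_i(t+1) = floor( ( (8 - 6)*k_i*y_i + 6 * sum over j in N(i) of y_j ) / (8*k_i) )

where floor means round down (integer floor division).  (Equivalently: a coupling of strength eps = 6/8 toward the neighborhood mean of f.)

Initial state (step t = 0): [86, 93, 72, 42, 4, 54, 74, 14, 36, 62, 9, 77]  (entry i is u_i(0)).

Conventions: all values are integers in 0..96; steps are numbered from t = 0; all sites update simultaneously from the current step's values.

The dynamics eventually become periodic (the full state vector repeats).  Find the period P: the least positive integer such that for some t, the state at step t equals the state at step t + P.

Answer: 3
Key observation: The state at step 46, [96, 96, 96, 96, 96, 96, 96, 96, 96, 96, 96, 96], reappears at step 49 — and no state repeats earlier — so the cycle the system enters has period 3.

Derivation:
t=0: [86, 93, 72, 42, 4, 54, 74, 14, 36, 62, 9, 77]
t=1: [14, 21, 47, 31, 37, 14, 24, 37, 33, 50, 19, 15]
t=2: [52, 66, 71, 83, 59, 56, 59, 64, 83, 71, 66, 45]
t=3: [27, 28, 10, 8, 5, 34, 38, 6, 8, 10, 26, 24]
t=4: [69, 48, 42, 34, 49, 50, 54, 52, 34, 41, 46, 64]
t=5: [37, 70, 81, 83, 88, 60, 38, 65, 84, 80, 68, 71]
t=6: [51, 25, 12, 14, 10, 10, 50, 26, 11, 12, 11, 5]
t=7: [81, 63, 45, 40, 38, 34, 82, 63, 44, 39, 36, 35]
t=8: [10, 27, 65, 82, 77, 75, 9, 27, 65, 81, 77, 74]
t=9: [45, 41, 21, 10, 11, 10, 45, 41, 21, 10, 11, 10]
t=10: [86, 77, 56, 41, 37, 37, 86, 77, 56, 41, 37, 37]
t=11: [14, 9, 24, 61, 78, 77, 14, 9, 24, 61, 78, 77]
t=12: [40, 42, 38, 19, 9, 11, 40, 42, 38, 19, 9, 11]
t=13: [83, 82, 73, 53, 39, 36, 83, 82, 73, 53, 39, 36]
t=14: [14, 12, 32, 70, 83, 77, 14, 12, 32, 70, 83, 77]
t=15: [41, 48, 47, 25, 11, 12, 41, 48, 47, 25, 11, 12]
t=16: [87, 90, 84, 62, 43, 39, 87, 90, 84, 62, 43, 39]
t=17: [16, 16, 13, 27, 64, 82, 16, 16, 13, 27, 64, 82]
t=18: [46, 44, 47, 42, 21, 10, 46, 44, 47, 42, 21, 10]
t=19: [89, 89, 89, 78, 57, 43, 89, 89, 89, 78, 57, 43]
t=20: [17, 17, 15, 10, 25, 54, 17, 17, 15, 10, 25, 54]
t=21: [47, 46, 43, 44, 38, 22, 47, 46, 43, 44, 38, 22]
t=22: [91, 90, 87, 85, 75, 64, 91, 90, 87, 85, 75, 64]
t=23: [18, 17, 16, 14, 10, 6, 18, 17, 16, 14, 10, 6]
t=24: [48, 47, 45, 42, 37, 33, 48, 47, 45, 42, 37, 33]
t=25: [93, 91, 88, 84, 77, 73, 93, 91, 88, 84, 77, 73]
t=26: [18, 18, 16, 14, 11, 9, 18, 18, 16, 14, 11, 9]
t=27: [49, 48, 46, 42, 38, 36, 49, 48, 46, 42, 38, 36]
t=28: [94, 93, 90, 85, 79, 77, 94, 93, 90, 85, 79, 77]
t=29: [19, 19, 17, 15, 12, 11, 19, 19, 17, 15, 12, 11]
t=30: [50, 49, 47, 43, 40, 38, 50, 49, 47, 43, 40, 38]
t=31: [94, 93, 91, 86, 82, 80, 94, 93, 91, 86, 82, 80]
t=32: [19, 19, 17, 16, 14, 13, 19, 19, 17, 16, 14, 13]
t=33: [50, 49, 47, 45, 43, 41, 50, 49, 47, 45, 43, 41]
t=34: [94, 93, 91, 89, 86, 84, 94, 93, 91, 89, 86, 84]
t=35: [19, 19, 18, 17, 16, 15, 19, 19, 18, 17, 16, 15]
t=36: [50, 49, 48, 47, 45, 44, 50, 49, 48, 47, 45, 44]
t=37: [94, 94, 93, 91, 89, 88, 94, 94, 93, 91, 89, 88]
t=38: [20, 19, 19, 18, 17, 17, 20, 19, 19, 18, 17, 17]
t=39: [51, 50, 49, 48, 47, 47, 51, 50, 49, 48, 47, 47]
t=40: [95, 94, 94, 93, 92, 92, 95, 94, 94, 93, 92, 92]
t=41: [20, 20, 19, 19, 19, 19, 20, 20, 19, 19, 19, 19]
t=42: [52, 51, 50, 50, 50, 50, 52, 51, 50, 50, 50, 50]
t=43: [95, 95, 95, 95, 95, 95, 95, 95, 95, 95, 95, 95]
t=44: [20, 20, 20, 20, 20, 20, 20, 20, 20, 20, 20, 20]
t=45: [52, 52, 52, 52, 52, 52, 52, 52, 52, 52, 52, 52]
t=46: [96, 96, 96, 96, 96, 96, 96, 96, 96, 96, 96, 96]
t=47: [21, 21, 21, 21, 21, 21, 21, 21, 21, 21, 21, 21]
t=48: [53, 53, 53, 53, 53, 53, 53, 53, 53, 53, 53, 53]
t=49: [96, 96, 96, 96, 96, 96, 96, 96, 96, 96, 96, 96]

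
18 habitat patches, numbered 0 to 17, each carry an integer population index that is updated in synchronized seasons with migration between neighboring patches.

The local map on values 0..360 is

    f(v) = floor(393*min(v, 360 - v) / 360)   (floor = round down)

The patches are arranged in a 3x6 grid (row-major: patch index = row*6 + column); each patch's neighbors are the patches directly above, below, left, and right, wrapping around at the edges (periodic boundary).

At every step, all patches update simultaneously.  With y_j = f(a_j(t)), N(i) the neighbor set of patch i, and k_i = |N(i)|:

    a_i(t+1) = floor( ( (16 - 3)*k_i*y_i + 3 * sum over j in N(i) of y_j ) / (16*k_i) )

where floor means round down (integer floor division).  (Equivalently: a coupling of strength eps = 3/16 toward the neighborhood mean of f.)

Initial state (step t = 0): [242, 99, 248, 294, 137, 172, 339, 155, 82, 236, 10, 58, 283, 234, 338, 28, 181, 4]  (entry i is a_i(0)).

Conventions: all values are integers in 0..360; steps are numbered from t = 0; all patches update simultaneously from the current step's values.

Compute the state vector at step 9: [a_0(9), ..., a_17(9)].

Answer: [189, 186, 182, 176, 190, 189, 160, 188, 181, 172, 166, 151, 168, 189, 157, 158, 189, 161]

Derivation:
t=0: [242, 99, 248, 294, 137, 172, 339, 155, 82, 236, 10, 58, 283, 234, 338, 28, 181, 4]
t=1: [122, 113, 112, 78, 142, 168, 38, 154, 93, 119, 33, 61, 81, 129, 37, 44, 167, 28]
t=2: [128, 126, 115, 90, 148, 166, 54, 155, 103, 117, 54, 67, 87, 133, 51, 59, 160, 48]
t=3: [134, 138, 120, 101, 154, 166, 69, 158, 113, 118, 72, 75, 94, 139, 65, 73, 157, 66]
t=4: [142, 150, 127, 113, 161, 168, 84, 163, 123, 122, 89, 84, 103, 145, 79, 86, 157, 83]
t=5: [151, 161, 135, 125, 169, 172, 99, 169, 133, 129, 105, 95, 114, 153, 94, 99, 160, 99]
t=6: [161, 173, 145, 137, 178, 178, 114, 177, 144, 137, 120, 107, 126, 163, 109, 113, 165, 115]
t=7: [172, 185, 157, 150, 188, 186, 129, 187, 156, 147, 136, 121, 139, 173, 124, 127, 173, 130]
t=8: [183, 189, 169, 163, 184, 183, 144, 185, 168, 159, 151, 136, 153, 183, 140, 142, 181, 145]
t=9: [189, 186, 182, 176, 190, 189, 160, 188, 181, 172, 166, 151, 168, 189, 157, 158, 189, 161]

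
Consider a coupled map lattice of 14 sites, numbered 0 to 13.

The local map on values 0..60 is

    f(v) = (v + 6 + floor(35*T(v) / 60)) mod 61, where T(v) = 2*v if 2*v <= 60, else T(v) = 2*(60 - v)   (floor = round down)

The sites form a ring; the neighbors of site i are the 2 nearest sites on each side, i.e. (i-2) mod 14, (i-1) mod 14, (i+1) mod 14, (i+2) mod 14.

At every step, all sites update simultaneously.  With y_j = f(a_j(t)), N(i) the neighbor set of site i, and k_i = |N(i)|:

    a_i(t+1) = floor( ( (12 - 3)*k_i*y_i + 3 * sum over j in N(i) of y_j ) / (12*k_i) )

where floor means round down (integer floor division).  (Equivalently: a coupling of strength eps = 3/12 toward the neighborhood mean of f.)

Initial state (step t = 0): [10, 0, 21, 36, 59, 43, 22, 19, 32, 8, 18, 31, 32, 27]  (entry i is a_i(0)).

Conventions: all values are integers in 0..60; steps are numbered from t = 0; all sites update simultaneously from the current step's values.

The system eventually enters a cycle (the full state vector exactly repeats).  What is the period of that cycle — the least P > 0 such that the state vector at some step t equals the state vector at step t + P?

Answer: 6
Key observation: The state at step 23, [7, 7, 7, 7, 7, 7, 7, 7, 7, 7, 7, 7, 7, 7], reappears at step 29 — and no state repeats earlier — so the cycle the system enters has period 6.

Derivation:
t=0: [10, 0, 21, 36, 59, 43, 22, 19, 32, 8, 18, 31, 32, 27]
t=1: [24, 10, 41, 11, 11, 12, 44, 41, 17, 24, 36, 11, 12, 5]
t=2: [48, 27, 14, 27, 26, 28, 12, 14, 36, 49, 16, 28, 31, 21]
t=3: [11, 8, 27, 5, 5, 8, 27, 30, 13, 10, 31, 10, 13, 39]
t=4: [26, 20, 7, 16, 14, 20, 7, 12, 28, 25, 14, 25, 30, 13]
t=5: [7, 42, 23, 39, 35, 44, 23, 32, 13, 53, 35, 53, 15, 33]
t=6: [22, 11, 44, 10, 14, 10, 44, 13, 30, 8, 12, 8, 31, 11]
t=7: [44, 29, 14, 26, 31, 26, 11, 29, 13, 23, 28, 23, 15, 28]
t=8: [10, 8, 28, 4, 10, 3, 24, 12, 31, 47, 15, 47, 33, 10]
t=9: [24, 21, 9, 14, 25, 17, 48, 29, 15, 10, 30, 10, 12, 24]
t=10: [53, 49, 31, 38, 51, 38, 14, 12, 31, 25, 15, 28, 33, 54]
t=11: [6, 6, 8, 7, 8, 11, 30, 31, 17, 50, 33, 10, 10, 6]
t=12: [19, 19, 22, 21, 22, 25, 13, 12, 33, 9, 13, 24, 24, 20]
t=13: [48, 47, 52, 51, 52, 55, 35, 32, 14, 27, 34, 53, 55, 49]
t=14: [6, 6, 6, 6, 6, 5, 10, 10, 28, 6, 9, 5, 5, 6]
t=15: [18, 19, 19, 18, 19, 17, 24, 24, 9, 18, 22, 16, 16, 18]
t=16: [44, 46, 46, 45, 47, 44, 54, 54, 32, 44, 49, 41, 41, 44]
t=17: [7, 7, 7, 7, 6, 6, 6, 6, 8, 7, 6, 7, 7, 7]
t=18: [21, 21, 20, 20, 19, 19, 19, 19, 22, 20, 19, 20, 20, 21]
t=19: [50, 50, 49, 48, 47, 47, 47, 47, 51, 49, 47, 49, 49, 50]
t=20: [6, 6, 6, 6, 6, 7, 6, 6, 6, 6, 6, 6, 6, 6]
t=21: [19, 19, 19, 19, 19, 20, 19, 19, 19, 19, 19, 19, 19, 19]
t=22: [47, 47, 47, 47, 47, 48, 47, 47, 47, 47, 47, 47, 47, 47]
t=23: [7, 7, 7, 7, 7, 7, 7, 7, 7, 7, 7, 7, 7, 7]
t=24: [21, 21, 21, 21, 21, 21, 21, 21, 21, 21, 21, 21, 21, 21]
t=25: [51, 51, 51, 51, 51, 51, 51, 51, 51, 51, 51, 51, 51, 51]
t=26: [6, 6, 6, 6, 6, 6, 6, 6, 6, 6, 6, 6, 6, 6]
t=27: [19, 19, 19, 19, 19, 19, 19, 19, 19, 19, 19, 19, 19, 19]
t=28: [47, 47, 47, 47, 47, 47, 47, 47, 47, 47, 47, 47, 47, 47]
t=29: [7, 7, 7, 7, 7, 7, 7, 7, 7, 7, 7, 7, 7, 7]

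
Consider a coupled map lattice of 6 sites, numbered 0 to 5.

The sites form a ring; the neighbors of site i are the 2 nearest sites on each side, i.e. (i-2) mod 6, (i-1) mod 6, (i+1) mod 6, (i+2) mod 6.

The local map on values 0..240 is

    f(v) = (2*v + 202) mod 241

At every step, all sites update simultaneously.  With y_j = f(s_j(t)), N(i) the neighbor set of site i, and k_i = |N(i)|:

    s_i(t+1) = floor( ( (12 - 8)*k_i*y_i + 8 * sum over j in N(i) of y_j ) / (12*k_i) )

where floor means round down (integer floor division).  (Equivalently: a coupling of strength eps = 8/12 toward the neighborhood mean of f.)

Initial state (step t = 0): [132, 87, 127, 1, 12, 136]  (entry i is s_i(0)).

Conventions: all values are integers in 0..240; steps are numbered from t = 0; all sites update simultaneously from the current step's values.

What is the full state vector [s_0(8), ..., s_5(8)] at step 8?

Simulating step by step:
t=0: [132, 87, 127, 1, 12, 136]
t=1: [209, 191, 203, 202, 221, 209]
t=2: [134, 121, 129, 129, 141, 133]
t=3: [184, 216, 181, 181, 149, 184]
t=4: [86, 107, 84, 84, 62, 86]
t=5: [131, 145, 130, 130, 115, 131]
t=6: [181, 151, 181, 181, 211, 181]
t=7: [82, 62, 82, 82, 102, 82]
t=8: [125, 111, 125, 125, 138, 125]

Answer: [125, 111, 125, 125, 138, 125]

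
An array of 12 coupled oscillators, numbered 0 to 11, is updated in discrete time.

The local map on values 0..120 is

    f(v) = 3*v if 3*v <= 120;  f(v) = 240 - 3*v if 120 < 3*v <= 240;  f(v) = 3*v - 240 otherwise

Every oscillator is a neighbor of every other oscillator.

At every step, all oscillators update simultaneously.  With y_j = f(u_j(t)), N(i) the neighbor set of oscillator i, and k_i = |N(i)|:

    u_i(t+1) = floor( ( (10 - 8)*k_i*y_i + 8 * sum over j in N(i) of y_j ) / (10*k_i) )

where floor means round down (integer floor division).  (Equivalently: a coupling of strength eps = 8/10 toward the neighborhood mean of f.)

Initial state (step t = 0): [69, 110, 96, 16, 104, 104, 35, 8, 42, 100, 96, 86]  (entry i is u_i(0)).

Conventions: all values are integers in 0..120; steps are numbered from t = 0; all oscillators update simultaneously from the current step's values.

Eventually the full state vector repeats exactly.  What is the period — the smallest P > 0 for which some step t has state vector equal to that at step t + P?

Answer: 4
Key observation: The state at step 5, [111, 111, 111, 111, 111, 111, 111, 111, 111, 111, 111, 111], reappears at step 9 — and no state repeats earlier — so the cycle the system enters has period 4.

Derivation:
t=0: [69, 110, 96, 16, 104, 104, 35, 8, 42, 100, 96, 86]
t=1: [57, 64, 59, 59, 62, 62, 66, 56, 67, 60, 59, 55]
t=2: [59, 57, 59, 59, 57, 57, 56, 60, 56, 58, 59, 60]
t=3: [65, 66, 65, 65, 66, 66, 66, 65, 66, 65, 65, 65]
t=4: [43, 43, 43, 43, 43, 43, 43, 43, 43, 43, 43, 43]
t=5: [111, 111, 111, 111, 111, 111, 111, 111, 111, 111, 111, 111]
t=6: [93, 93, 93, 93, 93, 93, 93, 93, 93, 93, 93, 93]
t=7: [39, 39, 39, 39, 39, 39, 39, 39, 39, 39, 39, 39]
t=8: [117, 117, 117, 117, 117, 117, 117, 117, 117, 117, 117, 117]
t=9: [111, 111, 111, 111, 111, 111, 111, 111, 111, 111, 111, 111]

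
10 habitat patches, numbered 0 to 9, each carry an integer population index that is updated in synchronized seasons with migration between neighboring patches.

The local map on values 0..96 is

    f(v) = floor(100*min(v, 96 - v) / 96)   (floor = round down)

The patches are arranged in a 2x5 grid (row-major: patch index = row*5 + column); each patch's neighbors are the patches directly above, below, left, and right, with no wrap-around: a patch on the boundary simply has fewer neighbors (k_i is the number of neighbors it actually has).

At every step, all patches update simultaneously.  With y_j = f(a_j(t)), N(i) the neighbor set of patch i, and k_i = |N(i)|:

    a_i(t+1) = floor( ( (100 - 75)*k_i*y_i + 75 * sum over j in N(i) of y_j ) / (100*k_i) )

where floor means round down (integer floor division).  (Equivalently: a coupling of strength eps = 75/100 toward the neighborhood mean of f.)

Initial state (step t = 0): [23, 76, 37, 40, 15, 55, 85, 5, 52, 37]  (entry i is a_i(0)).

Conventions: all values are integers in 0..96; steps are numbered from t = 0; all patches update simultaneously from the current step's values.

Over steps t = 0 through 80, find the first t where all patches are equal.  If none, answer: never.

Answer: 17
Key observation: Synchronization is absorbing here: once all patches are equal they stay equal, and step 17 is the first all-equal step.

Derivation:
t=0: [23, 76, 37, 40, 15, 55, 85, 5, 52, 37]  (not all equal)
t=1: [29, 23, 26, 34, 33, 23, 19, 24, 32, 32]  (not all equal)
t=2: [24, 24, 27, 32, 34, 24, 22, 26, 31, 33]  (not all equal)
t=3: [25, 25, 28, 32, 33, 23, 24, 27, 31, 33]  (not all equal)
t=4: [24, 26, 29, 32, 33, 24, 25, 28, 31, 33]  (not all equal)
t=5: [25, 27, 29, 32, 33, 25, 26, 29, 32, 33]  (not all equal)
t=6: [26, 27, 30, 32, 33, 26, 27, 30, 32, 33]  (not all equal)
t=7: [27, 28, 30, 32, 33, 27, 28, 30, 32, 33]  (not all equal)
t=8: [28, 29, 31, 32, 33, 28, 29, 31, 32, 33]  (not all equal)
t=9: [29, 30, 31, 33, 33, 29, 30, 31, 33, 33]  (not all equal)
t=10: [30, 31, 32, 33, 34, 30, 31, 32, 33, 34]  (not all equal)
t=11: [31, 32, 33, 34, 34, 31, 32, 33, 34, 34]  (not all equal)
t=12: [32, 33, 34, 34, 35, 32, 33, 34, 34, 35]  (not all equal)
t=13: [33, 34, 34, 35, 35, 33, 34, 34, 35, 35]  (not all equal)
t=14: [34, 34, 35, 35, 36, 34, 34, 35, 35, 36]  (not all equal)
t=15: [35, 35, 35, 36, 36, 35, 35, 35, 36, 36]  (not all equal)
t=16: [36, 36, 36, 36, 37, 36, 36, 36, 36, 37]  (not all equal)
t=17: [37, 37, 37, 37, 37, 37, 37, 37, 37, 37]  (all equal)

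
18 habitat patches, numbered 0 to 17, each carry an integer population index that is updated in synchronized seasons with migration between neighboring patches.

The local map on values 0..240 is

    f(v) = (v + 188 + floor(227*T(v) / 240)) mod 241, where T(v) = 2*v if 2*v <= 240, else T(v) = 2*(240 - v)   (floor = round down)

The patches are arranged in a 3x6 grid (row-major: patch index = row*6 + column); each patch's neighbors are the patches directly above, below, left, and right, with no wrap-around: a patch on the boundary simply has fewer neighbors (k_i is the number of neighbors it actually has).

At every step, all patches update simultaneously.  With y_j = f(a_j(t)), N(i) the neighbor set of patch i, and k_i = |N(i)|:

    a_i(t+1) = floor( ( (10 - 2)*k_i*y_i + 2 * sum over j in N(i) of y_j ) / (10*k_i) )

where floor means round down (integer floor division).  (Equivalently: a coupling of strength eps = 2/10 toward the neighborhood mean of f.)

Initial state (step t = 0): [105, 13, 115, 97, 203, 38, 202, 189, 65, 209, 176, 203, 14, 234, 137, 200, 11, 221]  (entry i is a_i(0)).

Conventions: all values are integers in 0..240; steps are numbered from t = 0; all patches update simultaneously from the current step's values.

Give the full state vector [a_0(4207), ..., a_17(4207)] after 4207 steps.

Answer: [211, 212, 212, 212, 211, 211, 211, 211, 212, 211, 211, 211, 211, 211, 211, 211, 211, 211]
Key observation: The state at step 28, [211, 211, 211, 211, 211, 212, 212, 211, 211, 211, 212, 212, 212, 212, 211, 212, 212, 212], reappears at step 30: the system is in a cycle of period 2 from step 28 on.  Therefore the state at step 4207 equals the state at step 28 + ((4207 - 28) mod 2) = 29, which is [211, 212, 212, 212, 211, 211, 211, 211, 212, 211, 211, 211, 211, 211, 211, 211, 211, 211].

Derivation:
t=0: [105, 13, 115, 97, 203, 38, 202, 189, 65, 209, 176, 203, 14, 234, 137, 200, 11, 221]
t=1: [51, 198, 69, 213, 194, 88, 207, 224, 133, 200, 45, 192, 223, 186, 66, 208, 203, 206]
t=2: [119, 208, 148, 208, 215, 206, 205, 196, 68, 204, 106, 216, 206, 224, 142, 210, 209, 218]
t=3: [83, 192, 60, 202, 196, 215, 207, 219, 139, 204, 52, 195, 215, 192, 63, 201, 199, 207]
t=4: [194, 217, 128, 213, 215, 212, 212, 199, 62, 203, 122, 216, 211, 219, 135, 214, 214, 217]
t=5: [224, 198, 72, 200, 198, 210, 213, 215, 127, 205, 83, 197, 211, 195, 67, 199, 199, 207]
t=6: [204, 216, 156, 217, 220, 215, 210, 202, 72, 208, 194, 221, 213, 219, 145, 217, 220, 217]
t=7: [217, 197, 54, 194, 206, 207, 213, 215, 148, 211, 223, 205, 210, 194, 61, 195, 206, 206]
t=8: [209, 214, 114, 217, 216, 216, 210, 201, 54, 203, 204, 216, 214, 218, 130, 218, 216, 217]
t=9: [213, 199, 62, 196, 208, 208, 213, 213, 108, 211, 217, 208, 209, 196, 69, 196, 208, 207]
t=10: [212, 214, 131, 217, 215, 215, 211, 202, 49, 203, 208, 214, 214, 218, 148, 219, 215, 215]
t=11: [211, 199, 68, 197, 209, 209, 212, 211, 95, 210, 214, 210, 209, 195, 55, 194, 209, 209]
t=12: [213, 216, 159, 218, 214, 213, 211, 213, 210, 214, 210, 212, 215, 217, 129, 217, 214, 213]
t=13: [210, 195, 56, 194, 210, 210, 211, 210, 194, 209, 212, 211, 209, 196, 77, 196, 210, 210]
t=14: [214, 217, 131, 218, 213, 212, 212, 215, 217, 215, 211, 212, 215, 220, 180, 220, 213, 212]
t=15: [209, 196, 75, 195, 210, 211, 210, 208, 200, 208, 211, 211, 208, 207, 233, 207, 210, 211]
t=16: [215, 220, 175, 221, 213, 212, 213, 215, 216, 215, 212, 212, 214, 214, 198, 214, 213, 212]
t=17: [208, 191, 43, 190, 210, 211, 210, 208, 198, 208, 210, 211, 210, 210, 221, 210, 210, 211]
t=18: [216, 217, 102, 218, 214, 212, 213, 216, 214, 216, 213, 212, 213, 212, 205, 212, 212, 212]
t=19: [208, 193, 41, 192, 209, 210, 210, 208, 199, 208, 210, 211, 211, 211, 216, 211, 211, 211]
t=20: [216, 215, 97, 216, 214, 213, 213, 215, 213, 215, 213, 212, 212, 211, 209, 211, 212, 212]
t=21: [208, 210, 223, 209, 210, 210, 210, 209, 211, 209, 210, 211, 211, 211, 213, 211, 211, 211]
t=22: [214, 212, 204, 213, 213, 212, 213, 213, 211, 213, 212, 212, 212, 212, 211, 212, 212, 212]
t=23: [210, 211, 217, 211, 211, 211, 210, 211, 212, 211, 211, 211, 211, 211, 211, 211, 211, 211]
t=24: [212, 211, 207, 211, 212, 212, 212, 212, 210, 211, 212, 212, 212, 212, 211, 212, 212, 212]
t=25: [211, 212, 215, 212, 211, 211, 211, 211, 212, 211, 211, 211, 211, 211, 211, 211, 211, 211]
t=26: [211, 211, 209, 211, 211, 212, 212, 211, 211, 211, 212, 212, 212, 212, 211, 212, 212, 212]
t=27: [211, 212, 213, 212, 211, 211, 211, 211, 212, 211, 211, 211, 211, 211, 211, 211, 211, 211]
t=28: [211, 211, 211, 211, 211, 212, 212, 211, 211, 211, 212, 212, 212, 212, 211, 212, 212, 212]
t=29: [211, 212, 212, 212, 211, 211, 211, 211, 212, 211, 211, 211, 211, 211, 211, 211, 211, 211]
t=30: [211, 211, 211, 211, 211, 212, 212, 211, 211, 211, 212, 212, 212, 212, 211, 212, 212, 212]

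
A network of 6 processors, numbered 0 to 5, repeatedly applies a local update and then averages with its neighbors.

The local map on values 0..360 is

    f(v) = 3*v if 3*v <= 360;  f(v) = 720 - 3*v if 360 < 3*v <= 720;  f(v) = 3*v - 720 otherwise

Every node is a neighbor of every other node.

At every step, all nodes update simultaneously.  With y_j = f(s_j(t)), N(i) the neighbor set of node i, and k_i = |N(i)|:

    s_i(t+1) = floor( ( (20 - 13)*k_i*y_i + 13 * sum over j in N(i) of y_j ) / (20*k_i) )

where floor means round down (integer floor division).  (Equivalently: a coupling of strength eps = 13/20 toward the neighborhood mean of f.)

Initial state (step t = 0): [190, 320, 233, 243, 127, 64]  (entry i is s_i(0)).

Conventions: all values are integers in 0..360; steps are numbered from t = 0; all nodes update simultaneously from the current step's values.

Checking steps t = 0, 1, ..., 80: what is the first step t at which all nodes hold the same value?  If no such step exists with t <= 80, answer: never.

Answer: 11
Key observation: Synchronization is absorbing here: once all nodes are equal they stay equal, and step 11 is the first all-equal step.

Derivation:
t=0: [190, 320, 233, 243, 127, 64]  (not all equal)
t=1: [156, 176, 128, 125, 198, 165]  (not all equal)
t=2: [247, 234, 265, 267, 219, 241]  (not all equal)
t=3: [38, 37, 50, 51, 47, 34]  (not all equal)
t=4: [125, 124, 133, 133, 131, 122]  (not all equal)
t=5: [337, 338, 332, 332, 334, 339]  (not all equal)
t=6: [287, 287, 283, 283, 285, 288]  (not all equal)
t=7: [137, 137, 134, 134, 136, 138]  (not all equal)
t=8: [311, 311, 313, 313, 312, 310]  (not all equal)
t=9: [214, 214, 215, 215, 215, 213]  (not all equal)
t=10: [77, 77, 76, 76, 76, 77]  (not all equal)
t=11: [229, 229, 229, 229, 229, 229]  (all equal)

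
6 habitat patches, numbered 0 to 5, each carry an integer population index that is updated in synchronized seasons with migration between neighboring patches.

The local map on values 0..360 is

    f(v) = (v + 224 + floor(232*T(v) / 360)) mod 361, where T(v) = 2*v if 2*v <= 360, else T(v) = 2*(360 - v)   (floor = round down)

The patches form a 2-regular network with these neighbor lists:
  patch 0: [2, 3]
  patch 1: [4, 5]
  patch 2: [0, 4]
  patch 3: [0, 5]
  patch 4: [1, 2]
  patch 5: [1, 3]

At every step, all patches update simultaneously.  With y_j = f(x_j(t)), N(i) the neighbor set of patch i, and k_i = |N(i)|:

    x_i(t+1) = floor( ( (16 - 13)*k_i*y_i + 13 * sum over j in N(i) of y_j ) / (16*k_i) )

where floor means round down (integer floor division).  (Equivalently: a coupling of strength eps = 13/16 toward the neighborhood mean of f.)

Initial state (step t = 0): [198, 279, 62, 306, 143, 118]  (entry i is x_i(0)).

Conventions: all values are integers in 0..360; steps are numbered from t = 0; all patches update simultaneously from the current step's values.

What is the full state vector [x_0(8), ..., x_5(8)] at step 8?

Answer: [253, 253, 253, 253, 253, 253]

Derivation:
t=0: [198, 279, 62, 306, 143, 118]
t=1: [148, 177, 187, 207, 137, 221]
t=2: [256, 228, 204, 238, 252, 266]
t=3: [261, 253, 256, 252, 262, 257]
t=4: [253, 251, 251, 251, 252, 253]
t=5: [253, 253, 253, 253, 254, 253]
t=6: [253, 253, 253, 253, 253, 253]
t=7: [253, 253, 253, 253, 253, 253]
t=8: [253, 253, 253, 253, 253, 253]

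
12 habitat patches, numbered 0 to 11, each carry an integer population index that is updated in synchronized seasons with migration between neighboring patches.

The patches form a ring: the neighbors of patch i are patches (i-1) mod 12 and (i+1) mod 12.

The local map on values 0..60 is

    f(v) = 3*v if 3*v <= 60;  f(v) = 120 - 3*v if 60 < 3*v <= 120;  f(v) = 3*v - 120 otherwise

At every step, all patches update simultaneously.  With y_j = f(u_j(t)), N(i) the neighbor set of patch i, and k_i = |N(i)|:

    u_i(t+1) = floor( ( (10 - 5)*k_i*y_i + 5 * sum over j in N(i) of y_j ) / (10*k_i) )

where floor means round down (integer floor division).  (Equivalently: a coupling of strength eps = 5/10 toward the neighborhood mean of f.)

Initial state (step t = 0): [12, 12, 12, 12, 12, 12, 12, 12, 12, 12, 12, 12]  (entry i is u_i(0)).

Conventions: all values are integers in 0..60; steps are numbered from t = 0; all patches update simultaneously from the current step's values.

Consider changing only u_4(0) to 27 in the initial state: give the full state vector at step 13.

Simulating step by step:
t=0: [12, 12, 12, 12, 27, 12, 12, 12, 12, 12, 12, 12]
t=1: [36, 36, 36, 36, 37, 36, 36, 36, 36, 36, 36, 36]
t=2: [12, 12, 12, 11, 10, 11, 12, 12, 12, 12, 12, 12]
t=3: [36, 36, 35, 33, 31, 33, 35, 36, 36, 36, 36, 36]
t=4: [12, 12, 15, 21, 24, 21, 15, 12, 12, 12, 12, 12]
t=5: [36, 38, 45, 51, 52, 51, 45, 38, 36, 36, 36, 36]
t=6: [10, 9, 17, 29, 34, 29, 17, 9, 10, 12, 12, 12]
t=7: [30, 33, 40, 33, 25, 33, 40, 33, 30, 34, 36, 34]
t=8: [24, 18, 10, 21, 33, 21, 10, 18, 24, 19, 15, 19]
t=9: [51, 46, 42, 41, 39, 41, 42, 46, 51, 51, 51, 51]
t=10: [29, 18, 8, 3, 3, 3, 8, 18, 29, 33, 33, 33]
t=11: [35, 41, 27, 12, 9, 12, 27, 41, 35, 24, 21, 24]
t=12: [20, 15, 29, 34, 31, 34, 29, 15, 20, 42, 52, 42]
t=13: [42, 45, 32, 24, 22, 24, 32, 45, 42, 27, 21, 27]

Answer: [42, 45, 32, 24, 22, 24, 32, 45, 42, 27, 21, 27]
Key observation: This trace re-runs the system from the modified initial state.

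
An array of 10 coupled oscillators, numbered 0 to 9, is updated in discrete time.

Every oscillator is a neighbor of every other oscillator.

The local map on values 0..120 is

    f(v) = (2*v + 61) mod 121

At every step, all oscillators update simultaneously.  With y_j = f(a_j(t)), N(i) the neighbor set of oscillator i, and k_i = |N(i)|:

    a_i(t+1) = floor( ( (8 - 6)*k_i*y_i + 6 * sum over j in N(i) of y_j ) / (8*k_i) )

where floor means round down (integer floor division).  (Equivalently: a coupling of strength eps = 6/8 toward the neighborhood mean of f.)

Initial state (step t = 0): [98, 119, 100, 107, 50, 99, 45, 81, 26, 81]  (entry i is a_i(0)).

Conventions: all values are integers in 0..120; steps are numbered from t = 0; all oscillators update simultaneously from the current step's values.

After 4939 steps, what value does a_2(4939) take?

Simulating step by step:
t=0: [98, 119, 100, 107, 50, 99, 45, 81, 26, 81]
t=1: [46, 53, 47, 49, 50, 46, 49, 61, 62, 61]
t=2: [42, 45, 43, 43, 44, 42, 43, 47, 48, 47]
t=3: [28, 29, 28, 28, 28, 28, 28, 29, 30, 29]
t=4: [107, 108, 107, 107, 107, 107, 107, 108, 88, 108]
t=5: [40, 40, 40, 40, 40, 40, 40, 40, 54, 40]
t=6: [22, 22, 22, 22, 22, 22, 22, 22, 27, 22]
t=7: [105, 105, 105, 105, 105, 105, 105, 105, 107, 105]
t=8: [29, 29, 29, 29, 29, 29, 29, 29, 30, 29]
t=9: [109, 109, 109, 109, 109, 109, 109, 109, 89, 109]
t=10: [43, 43, 43, 43, 43, 43, 43, 43, 57, 43]
t=11: [28, 28, 28, 28, 28, 28, 28, 28, 33, 28]
t=12: [107, 107, 107, 107, 107, 107, 107, 107, 89, 107]
t=13: [40, 40, 40, 40, 40, 40, 40, 40, 54, 40]

Answer: a_2(4939) = 28
Key observation: The state at step 5, [40, 40, 40, 40, 40, 40, 40, 40, 54, 40], reappears at step 13: the system is in a cycle of period 8 from step 5 on.  Therefore the state at step 4939 equals the state at step 5 + ((4939 - 5) mod 8) = 11, which is [28, 28, 28, 28, 28, 28, 28, 28, 33, 28].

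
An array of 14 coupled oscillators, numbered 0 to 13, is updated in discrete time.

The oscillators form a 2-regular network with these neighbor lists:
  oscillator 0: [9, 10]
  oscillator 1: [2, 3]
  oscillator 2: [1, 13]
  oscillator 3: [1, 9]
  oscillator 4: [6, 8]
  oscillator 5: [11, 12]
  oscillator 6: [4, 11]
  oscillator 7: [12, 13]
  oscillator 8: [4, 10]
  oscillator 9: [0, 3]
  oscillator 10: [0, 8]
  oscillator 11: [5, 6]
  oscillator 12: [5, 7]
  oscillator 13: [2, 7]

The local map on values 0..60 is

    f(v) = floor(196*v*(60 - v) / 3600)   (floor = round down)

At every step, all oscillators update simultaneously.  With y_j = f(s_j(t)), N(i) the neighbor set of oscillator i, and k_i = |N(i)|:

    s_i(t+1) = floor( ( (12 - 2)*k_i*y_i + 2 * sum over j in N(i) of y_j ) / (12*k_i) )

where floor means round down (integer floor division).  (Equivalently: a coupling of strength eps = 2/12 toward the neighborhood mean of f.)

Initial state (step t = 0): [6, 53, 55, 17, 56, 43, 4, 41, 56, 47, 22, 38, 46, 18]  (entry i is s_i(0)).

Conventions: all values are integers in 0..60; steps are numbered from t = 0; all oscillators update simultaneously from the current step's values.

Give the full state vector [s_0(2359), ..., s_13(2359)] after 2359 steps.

Answer: [35, 39, 43, 35, 47, 38, 46, 35, 46, 33, 39, 42, 35, 38]
Key observation: The state at step 8, [46, 43, 39, 46, 33, 44, 35, 46, 35, 47, 43, 40, 46, 44], reappears at step 10: the system is in a cycle of period 2 from step 8 on.  Therefore the state at step 2359 equals the state at step 8 + ((2359 - 8) mod 2) = 9, which is [35, 39, 43, 35, 47, 38, 46, 35, 46, 33, 39, 42, 35, 38].

Derivation:
t=0: [6, 53, 55, 17, 56, 43, 4, 41, 56, 47, 22, 38, 46, 18]
t=1: [20, 21, 16, 36, 12, 39, 14, 41, 14, 32, 39, 41, 35, 38]
t=2: [43, 43, 39, 46, 31, 44, 35, 42, 35, 47, 43, 41, 46, 44]
t=3: [38, 39, 43, 35, 47, 38, 46, 40, 46, 33, 39, 42, 35, 38]
t=4: [45, 43, 39, 46, 33, 44, 35, 43, 35, 47, 43, 40, 46, 44]
t=5: [36, 39, 43, 35, 47, 38, 46, 38, 46, 33, 39, 42, 35, 38]
t=6: [46, 43, 39, 46, 33, 44, 35, 45, 35, 47, 43, 40, 46, 44]
t=7: [35, 39, 43, 35, 47, 38, 46, 36, 46, 33, 39, 42, 35, 38]
t=8: [46, 43, 39, 46, 33, 44, 35, 46, 35, 47, 43, 40, 46, 44]
t=9: [35, 39, 43, 35, 47, 38, 46, 35, 46, 33, 39, 42, 35, 38]
t=10: [46, 43, 39, 46, 33, 44, 35, 46, 35, 47, 43, 40, 46, 44]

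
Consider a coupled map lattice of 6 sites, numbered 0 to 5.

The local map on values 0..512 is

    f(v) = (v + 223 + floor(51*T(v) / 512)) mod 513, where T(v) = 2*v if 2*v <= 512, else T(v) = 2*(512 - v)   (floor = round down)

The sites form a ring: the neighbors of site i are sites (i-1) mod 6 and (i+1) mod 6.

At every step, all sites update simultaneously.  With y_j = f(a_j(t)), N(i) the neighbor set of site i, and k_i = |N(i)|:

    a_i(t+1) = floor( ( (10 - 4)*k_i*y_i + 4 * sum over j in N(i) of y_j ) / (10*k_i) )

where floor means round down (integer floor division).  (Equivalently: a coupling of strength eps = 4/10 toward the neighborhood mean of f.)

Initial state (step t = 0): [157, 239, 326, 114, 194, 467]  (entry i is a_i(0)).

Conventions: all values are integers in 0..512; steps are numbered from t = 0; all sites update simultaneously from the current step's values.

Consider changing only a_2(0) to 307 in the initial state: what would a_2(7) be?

Simulating step by step:
t=0: [157, 239, 307, 114, 194, 467]
t=1: [385, 399, 207, 317, 381, 284]
t=2: [106, 196, 321, 156, 91, 70]
t=3: [362, 358, 215, 326, 342, 320]
t=4: [93, 175, 322, 156, 79, 78]
t=5: [350, 339, 209, 323, 335, 319]
t=6: [85, 162, 314, 152, 75, 74]
t=7: [340, 327, 202, 318, 330, 313]

Answer: a_2(7) = 202
Key observation: This trace re-runs the system from the modified initial state.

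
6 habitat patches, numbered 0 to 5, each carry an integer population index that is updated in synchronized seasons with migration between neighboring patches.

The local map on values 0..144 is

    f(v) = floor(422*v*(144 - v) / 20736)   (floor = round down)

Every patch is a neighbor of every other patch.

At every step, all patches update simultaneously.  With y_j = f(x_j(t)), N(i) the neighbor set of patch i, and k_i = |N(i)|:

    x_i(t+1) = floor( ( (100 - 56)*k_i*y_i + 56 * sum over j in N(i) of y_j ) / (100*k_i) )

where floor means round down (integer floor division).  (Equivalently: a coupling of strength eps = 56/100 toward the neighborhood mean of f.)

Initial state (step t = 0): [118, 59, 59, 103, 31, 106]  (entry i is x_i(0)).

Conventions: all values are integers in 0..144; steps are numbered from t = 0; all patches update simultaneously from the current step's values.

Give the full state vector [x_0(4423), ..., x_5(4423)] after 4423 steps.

Simulating step by step:
t=0: [118, 59, 59, 103, 31, 106]
t=1: [76, 89, 89, 84, 79, 82]
t=2: [102, 101, 101, 102, 102, 102]
t=3: [87, 87, 87, 87, 87, 87]
t=4: [100, 100, 100, 100, 100, 100]
t=5: [89, 89, 89, 89, 89, 89]
t=6: [99, 99, 99, 99, 99, 99]
t=7: [90, 90, 90, 90, 90, 90]
t=8: [98, 98, 98, 98, 98, 98]
t=9: [91, 91, 91, 91, 91, 91]
t=10: [98, 98, 98, 98, 98, 98]

Answer: [91, 91, 91, 91, 91, 91]
Key observation: The state at step 8, [98, 98, 98, 98, 98, 98], reappears at step 10: the system is in a cycle of period 2 from step 8 on.  Therefore the state at step 4423 equals the state at step 8 + ((4423 - 8) mod 2) = 9, which is [91, 91, 91, 91, 91, 91].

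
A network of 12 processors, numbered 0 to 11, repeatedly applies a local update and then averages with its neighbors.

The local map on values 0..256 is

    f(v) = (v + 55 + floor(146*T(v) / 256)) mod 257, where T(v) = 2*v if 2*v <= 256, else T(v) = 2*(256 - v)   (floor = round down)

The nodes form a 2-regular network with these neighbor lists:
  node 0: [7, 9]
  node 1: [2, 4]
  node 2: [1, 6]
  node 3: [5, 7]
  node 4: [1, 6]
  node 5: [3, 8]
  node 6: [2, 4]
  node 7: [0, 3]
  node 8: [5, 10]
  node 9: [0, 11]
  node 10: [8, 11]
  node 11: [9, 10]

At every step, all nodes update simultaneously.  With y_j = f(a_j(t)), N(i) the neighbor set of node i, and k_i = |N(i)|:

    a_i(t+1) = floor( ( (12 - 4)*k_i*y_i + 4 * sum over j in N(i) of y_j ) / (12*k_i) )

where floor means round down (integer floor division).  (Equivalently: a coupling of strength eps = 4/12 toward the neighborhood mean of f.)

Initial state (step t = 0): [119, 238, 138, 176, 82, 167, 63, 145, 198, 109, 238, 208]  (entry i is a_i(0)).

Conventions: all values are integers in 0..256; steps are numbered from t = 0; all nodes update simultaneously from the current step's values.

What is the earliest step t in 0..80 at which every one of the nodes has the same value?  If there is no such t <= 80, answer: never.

Answer: never
Key observation: The state at step 7 reappears at step 9 — the system is in a cycle of period 2 from step 7 on.  No step 0..9 is synchronized, and the cycle repeats forever, so no step up to 80 (or ever) has all nodes equal.

Derivation:
t=0: [119, 238, 138, 176, 82, 167, 63, 145, 198, 109, 238, 208]  (not all equal)
t=1: [51, 87, 87, 65, 194, 65, 176, 65, 61, 39, 57, 54]  (not all equal)
t=2: [164, 211, 211, 194, 92, 192, 93, 189, 185, 147, 177, 165]  (not all equal)
t=3: [66, 91, 92, 62, 219, 62, 221, 63, 63, 68, 64, 66]  (not all equal)
t=4: [195, 217, 218, 187, 90, 187, 90, 189, 189, 198, 192, 196]  (not all equal)
t=5: [62, 90, 90, 63, 215, 63, 215, 62, 63, 62, 62, 62]  (not all equal)
t=6: [187, 215, 215, 188, 90, 189, 90, 187, 188, 187, 187, 187]  (not all equal)
t=7: [63, 90, 90, 63, 215, 63, 215, 63, 63, 63, 63, 63]  (not all equal)
t=8: [189, 215, 215, 189, 90, 189, 90, 189, 189, 189, 189, 189]  (not all equal)
t=9: [63, 90, 90, 63, 215, 63, 215, 63, 63, 63, 63, 63]  (not all equal)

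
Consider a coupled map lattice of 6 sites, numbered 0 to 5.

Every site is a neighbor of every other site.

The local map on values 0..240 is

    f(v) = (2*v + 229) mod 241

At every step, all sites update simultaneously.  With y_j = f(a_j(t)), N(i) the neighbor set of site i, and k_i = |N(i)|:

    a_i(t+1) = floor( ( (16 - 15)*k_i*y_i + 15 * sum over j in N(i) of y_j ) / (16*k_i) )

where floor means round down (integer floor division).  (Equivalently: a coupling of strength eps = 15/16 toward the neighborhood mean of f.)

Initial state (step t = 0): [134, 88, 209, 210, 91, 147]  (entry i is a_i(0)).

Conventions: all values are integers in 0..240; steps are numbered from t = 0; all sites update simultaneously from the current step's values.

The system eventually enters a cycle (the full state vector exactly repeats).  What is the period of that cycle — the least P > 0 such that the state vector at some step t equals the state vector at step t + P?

Simulating step by step:
t=0: [134, 88, 209, 210, 91, 147]
t=1: [133, 114, 114, 114, 114, 130]
t=2: [164, 138, 138, 138, 138, 164]
t=3: [36, 42, 42, 42, 42, 36]
t=4: [69, 67, 67, 67, 67, 69]
t=5: [123, 123, 123, 123, 123, 123]
t=6: [234, 234, 234, 234, 234, 234]
t=7: [215, 215, 215, 215, 215, 215]
t=8: [177, 177, 177, 177, 177, 177]
t=9: [101, 101, 101, 101, 101, 101]
t=10: [190, 190, 190, 190, 190, 190]
t=11: [127, 127, 127, 127, 127, 127]
t=12: [1, 1, 1, 1, 1, 1]
t=13: [231, 231, 231, 231, 231, 231]
t=14: [209, 209, 209, 209, 209, 209]
t=15: [165, 165, 165, 165, 165, 165]
t=16: [77, 77, 77, 77, 77, 77]
t=17: [142, 142, 142, 142, 142, 142]
t=18: [31, 31, 31, 31, 31, 31]
t=19: [50, 50, 50, 50, 50, 50]
t=20: [88, 88, 88, 88, 88, 88]
t=21: [164, 164, 164, 164, 164, 164]
t=22: [75, 75, 75, 75, 75, 75]
t=23: [138, 138, 138, 138, 138, 138]
t=24: [23, 23, 23, 23, 23, 23]
t=25: [34, 34, 34, 34, 34, 34]
t=26: [56, 56, 56, 56, 56, 56]
t=27: [100, 100, 100, 100, 100, 100]
t=28: [188, 188, 188, 188, 188, 188]
t=29: [123, 123, 123, 123, 123, 123]

Answer: 24
Key observation: The state at step 5, [123, 123, 123, 123, 123, 123], reappears at step 29 — and no state repeats earlier — so the cycle the system enters has period 24.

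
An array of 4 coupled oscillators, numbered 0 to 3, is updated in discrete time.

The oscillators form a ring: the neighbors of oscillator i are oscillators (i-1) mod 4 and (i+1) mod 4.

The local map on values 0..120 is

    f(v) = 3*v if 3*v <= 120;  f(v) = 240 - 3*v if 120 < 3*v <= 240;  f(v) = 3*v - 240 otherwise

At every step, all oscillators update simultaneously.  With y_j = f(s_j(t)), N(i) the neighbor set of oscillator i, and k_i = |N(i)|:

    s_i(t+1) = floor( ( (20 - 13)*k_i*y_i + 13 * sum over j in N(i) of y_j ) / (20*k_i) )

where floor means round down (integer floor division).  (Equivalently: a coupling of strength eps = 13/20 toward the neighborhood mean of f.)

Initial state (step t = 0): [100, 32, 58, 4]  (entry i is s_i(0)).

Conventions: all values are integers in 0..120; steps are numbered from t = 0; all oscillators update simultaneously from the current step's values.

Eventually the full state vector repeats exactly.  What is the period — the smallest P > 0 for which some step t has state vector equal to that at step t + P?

Answer: 4
Key observation: The state at step 32, [112, 105, 100, 105], reappears at step 36 — and no state repeats earlier — so the cycle the system enters has period 4.

Derivation:
t=0: [100, 32, 58, 4]
t=1: [56, 74, 58, 45]
t=2: [65, 51, 63, 81]
t=3: [45, 61, 47, 32]
t=4: [86, 86, 84, 99]
t=5: [30, 16, 28, 29]
t=6: [75, 73, 73, 87]
t=7: [18, 19, 21, 19]
t=8: [55, 57, 59, 57]
t=9: [71, 69, 66, 69]
t=10: [30, 33, 36, 33]
t=11: [95, 99, 102, 99]
t=12: [52, 56, 60, 56]
t=13: [76, 72, 67, 72]
t=14: [19, 24, 29, 24]
t=15: [66, 72, 77, 72]
t=16: [30, 24, 18, 24]
t=17: [78, 72, 65, 72]
t=18: [17, 24, 31, 24]
t=19: [64, 72, 79, 72]
t=20: [32, 24, 16, 24]
t=21: [80, 72, 63, 72]
t=22: [15, 24, 33, 24]
t=23: [62, 72, 81, 72]
t=24: [34, 26, 16, 26]
t=25: [86, 76, 67, 76]
t=26: [14, 22, 21, 22]
t=27: [57, 57, 64, 57]
t=28: [69, 62, 61, 62]
t=29: [46, 48, 55, 48]
t=30: [98, 91, 88, 91]
t=31: [40, 36, 29, 36]
t=32: [112, 105, 100, 105]
t=33: [82, 76, 69, 76]
t=34: [9, 16, 19, 16]
t=35: [40, 44, 51, 44]
t=36: [112, 105, 100, 105]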